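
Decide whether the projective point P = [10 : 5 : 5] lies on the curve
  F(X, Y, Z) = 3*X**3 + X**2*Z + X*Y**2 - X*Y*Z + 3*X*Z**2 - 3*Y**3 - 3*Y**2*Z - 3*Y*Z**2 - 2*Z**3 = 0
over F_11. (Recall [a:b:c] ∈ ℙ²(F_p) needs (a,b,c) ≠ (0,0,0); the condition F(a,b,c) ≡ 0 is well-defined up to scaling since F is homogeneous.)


F(10,5,5) ≡ 4 (mod 11); P is NOT on the curve.

Evaluate F(10, 5, 5) term-by-term (mod 11).
  3*X**3 ↦ 3·1000·1·1 = 3000
  X**2*Z ↦ 1·100·1·5 = 500
  X*Y**2 ↦ 1·10·25·1 = 250
  -X*Y*Z ↦ -1·10·5·5 = -250
  3*X*Z**2 ↦ 3·10·1·25 = 750
  -3*Y**3 ↦ -3·1·125·1 = -375
  -3*Y**2*Z ↦ -3·1·25·5 = -375
  -3*Y*Z**2 ↦ -3·1·5·25 = -375
  -2*Z**3 ↦ -2·1·1·125 = -250
Sum: F(10, 5, 5) = (3000) + (500) + (250) + (-250) + (750) + (-375) + (-375) + (-375) + (-250) = 2875.
Reducing mod 11: 2875 ≡ 4 (mod 11).
Since F(a, b, c) ≡ 4 ≠ 0 (mod 11), P does NOT lie on the curve.


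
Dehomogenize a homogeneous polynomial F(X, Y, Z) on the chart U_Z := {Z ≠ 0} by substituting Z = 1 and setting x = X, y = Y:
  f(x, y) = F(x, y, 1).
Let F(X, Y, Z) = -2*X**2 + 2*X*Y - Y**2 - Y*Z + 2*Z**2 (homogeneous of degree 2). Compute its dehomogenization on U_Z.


f(x, y) = -2*x**2 + 2*x*y - y**2 - y + 2

On U_Z we set Z = 1. Each monomial c·X^i·Y^j·Z^k in F becomes c·x^i·y^j·1^k = c·x^i·y^j.
Substituting Z = 1: F(X, Y, 1) = -2*x**2 + 2*x*y - y**2 - y + 2.
Note: deg(f) ≤ deg(F) = 2; strict inequality happens when F is divisible by Z (lost terms).


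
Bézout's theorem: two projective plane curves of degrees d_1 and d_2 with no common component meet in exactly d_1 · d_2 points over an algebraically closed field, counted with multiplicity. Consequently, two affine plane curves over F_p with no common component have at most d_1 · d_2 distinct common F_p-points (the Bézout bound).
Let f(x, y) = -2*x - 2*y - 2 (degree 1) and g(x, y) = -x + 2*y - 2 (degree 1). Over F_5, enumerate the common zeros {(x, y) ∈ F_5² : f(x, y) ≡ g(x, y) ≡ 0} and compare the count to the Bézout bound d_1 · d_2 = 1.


Common zeros: {(2, 2)}; count = 1; Bézout bound = 1.

deg(f) = 1, deg(g) = 1, so Bézout bound = 1.
Scan x ∈ F_5. For each x, list the y ∈ F_5 with f(x, y) ≡ 0 and those with g(x, y) ≡ 0 (mod 5); the common zeros in that column are the intersection.
  x = 0: f ≡ 0 at y ∈ {4}; g ≡ 0 at y ∈ {1}; common: ∅.
  x = 1: f ≡ 0 at y ∈ {3}; g ≡ 0 at y ∈ {4}; common: ∅.
  x = 2: f ≡ 0 at y ∈ {2}; g ≡ 0 at y ∈ {2}; common: {2}.
  x = 3: f ≡ 0 at y ∈ {1}; g ≡ 0 at y ∈ {0}; common: ∅.
  x = 4: f ≡ 0 at y ∈ {0}; g ≡ 0 at y ∈ {3}; common: ∅.
Collecting: common zeros = {(2, 2)}, so the count is 1.
Comparison with the Bézout bound: 1 ≤ 1 = deg(f)·deg(g), as expected for curves with no common component (the bound is attained).


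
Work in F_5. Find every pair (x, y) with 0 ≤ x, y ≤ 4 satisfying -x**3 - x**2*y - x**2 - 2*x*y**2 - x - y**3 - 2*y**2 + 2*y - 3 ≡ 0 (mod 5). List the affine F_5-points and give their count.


Affine F_5-points: {(0, 2), (1, 1), (1, 4), (2, 4)}; count = 4.

For each of the 25 pairs (x, y) ∈ F_5², evaluate f(x, y) mod 5. Record the zeros.
  x = 0: [0↦2, 1↦1, 2↦0, 3↦3, 4↦4]  zeros at y ∈ {2}
  x = 1: [0↦4, 1↦0, 2↦2, 3↦4, 4↦0]  zeros at y ∈ {1, 4}
  x = 2: [0↦3, 1↦4, 2↦2, 3↦1, 4↦0]  zeros at y ∈ {4}
  x = 3: [0↦3, 1↦2, 2↦4, 3↦3, 4↦3]  zeros at y ∈ ∅
  x = 4: [0↦3, 1↦3, 2↦2, 3↦4, 4↦3]  zeros at y ∈ ∅
Collecting zeros: affine points = {(0, 2), (1, 1), (1, 4), (2, 4)}.
Total count |C(F_5)_aff| = 4.


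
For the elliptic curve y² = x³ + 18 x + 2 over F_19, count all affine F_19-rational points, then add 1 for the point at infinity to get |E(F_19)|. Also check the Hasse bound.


Affine points = {(3, 8), (3, 11), (4, 9), (4, 10), (9, 0), (10, 2), (10, 17), (11, 7), (11, 12), (13, 1), (13, 18), (16, 4), (16, 15)}; affine count = 13; |E(F_19)| = 14.

Discriminant check: Δ ∝ 4a³ + 27b² = 4·18³ + 27·2² = 4·5832 + 27·4 ≡ 9 (mod 19). Nonzero ⇒ E is nonsingular.
For each x ∈ F_19, compute rhs = x³ + 18·x + 2 mod 19, then count y ∈ F_19 with y² ≡ rhs.
  x = 0: rhs = 2, matching y values: none (0 points).
  x = 1: rhs = 2, matching y values: none (0 points).
  x = 2: rhs = 8, matching y values: none (0 points).
  x = 3: rhs = 7, matching y values: 8, 11 (2 points).
  x = 4: rhs = 5, matching y values: 9, 10 (2 points).
  x = 5: rhs = 8, matching y values: none (0 points).
  x = 6: rhs = 3, matching y values: none (0 points).
  x = 7: rhs = 15, matching y values: none (0 points).
  x = 8: rhs = 12, matching y values: none (0 points).
  x = 9: rhs = 0, matching y values: 0 (1 points).
  x = 10: rhs = 4, matching y values: 2, 17 (2 points).
  x = 11: rhs = 11, matching y values: 7, 12 (2 points).
  x = 12: rhs = 8, matching y values: none (0 points).
  x = 13: rhs = 1, matching y values: 1, 18 (2 points).
  x = 14: rhs = 15, matching y values: none (0 points).
  x = 15: rhs = 18, matching y values: none (0 points).
  x = 16: rhs = 16, matching y values: 4, 15 (2 points).
  x = 17: rhs = 15, matching y values: none (0 points).
  x = 18: rhs = 2, matching y values: none (0 points).
Total affine count: 13.
Full point count |E(F_19)| = 13 + 1 = 14.
Hasse bound: |14 − (19+1)| = |-6| = 6 ≤ 2√19 ≈ 8.7178 ✓.


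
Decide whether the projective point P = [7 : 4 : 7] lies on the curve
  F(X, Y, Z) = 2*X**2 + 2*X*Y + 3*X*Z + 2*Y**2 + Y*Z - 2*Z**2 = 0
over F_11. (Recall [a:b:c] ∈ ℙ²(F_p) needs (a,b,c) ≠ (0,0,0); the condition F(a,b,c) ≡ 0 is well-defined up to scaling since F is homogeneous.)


F(7,4,7) ≡ 10 (mod 11); P is NOT on the curve.

Evaluate F(7, 4, 7) term-by-term (mod 11).
  2*X**2 ↦ 2·49·1·1 = 98
  2*X*Y ↦ 2·7·4·1 = 56
  3*X*Z ↦ 3·7·1·7 = 147
  2*Y**2 ↦ 2·1·16·1 = 32
  Y*Z ↦ 1·1·4·7 = 28
  -2*Z**2 ↦ -2·1·1·49 = -98
Sum: F(7, 4, 7) = (98) + (56) + (147) + (32) + (28) + (-98) = 263.
Reducing mod 11: 263 ≡ 10 (mod 11).
Since F(a, b, c) ≡ 10 ≠ 0 (mod 11), P does NOT lie on the curve.


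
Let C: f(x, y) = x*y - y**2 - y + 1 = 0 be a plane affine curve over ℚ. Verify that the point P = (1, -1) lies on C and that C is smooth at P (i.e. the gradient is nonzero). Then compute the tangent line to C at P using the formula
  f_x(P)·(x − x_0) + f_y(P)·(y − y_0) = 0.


Tangent line at P: -x + 2*y + 3 = 0.

Step 1: f(1, -1) = 0, so P lies on C.
Step 2: partial derivatives
  f_x(x, y) = y, f_y(x, y) = x - 2*y - 1.
  f_x(P) = -1, f_y(P) = 2 (gradient nonzero, so P is smooth).
Step 3: tangent line at P: -1·(x − 1) + 2·(y − -1) = 0.
Expanding: -x + 2*y + 3 = 0.


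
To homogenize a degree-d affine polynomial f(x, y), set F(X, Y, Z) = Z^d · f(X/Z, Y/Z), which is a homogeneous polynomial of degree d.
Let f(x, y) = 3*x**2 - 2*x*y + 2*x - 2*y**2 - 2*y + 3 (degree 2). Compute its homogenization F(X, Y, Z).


F(X, Y, Z) = 3*X**2 - 2*X*Y + 2*X*Z - 2*Y**2 - 2*Y*Z + 3*Z**2

deg(f) = 2.
Substitute x = X/Z, y = Y/Z into f, then multiply by Z^2.
  monomial 3·x^2·y^0 ↦ 3·X^2·Y^0·Z^0.
  monomial -2·x^1·y^1 ↦ -2·X^1·Y^1·Z^0.
  monomial 2·x^1·y^0 ↦ 2·X^1·Y^0·Z^1.
  monomial -2·x^0·y^2 ↦ -2·X^0·Y^2·Z^0.
  monomial -2·x^0·y^1 ↦ -2·X^0·Y^1·Z^1.
  monomial 3·x^0·y^0 ↦ 3·X^0·Y^0·Z^2.
Collecting: F(X, Y, Z) = 3*X**2 - 2*X*Y + 2*X*Z - 2*Y**2 - 2*Y*Z + 3*Z**2.


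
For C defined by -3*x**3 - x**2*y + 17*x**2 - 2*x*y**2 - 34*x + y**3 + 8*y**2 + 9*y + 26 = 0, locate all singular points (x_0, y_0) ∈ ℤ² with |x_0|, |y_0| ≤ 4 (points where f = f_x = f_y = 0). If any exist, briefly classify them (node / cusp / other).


Singular points: {(2, -1)}; classification: cusp.

Compute partial derivatives:
  f_x = -9*x**2 - 2*x*y + 34*x - 2*y**2 - 34.
  f_y = -x**2 - 4*x*y + 3*y**2 + 16*y + 9.
Scan x_0 ∈ {−4, ..., 4}. For each x_0, f_y(x_0, y) is a polynomial in y; find its integer roots y ∈ {−4, ..., 4}, then test f_x and f at those candidates.
  x = -4: f_y(-4, y) = 3*y**2 + 32*y - 7; no integer root y with |y| ≤ 4.
  x = -3: f_y(-3, y) = 3*y**2 + 28*y; vanishes at y ∈ {0}. (-3, 0): f_x = -217 ≠ 0.
  x = -2: f_y(-2, y) = 3*y**2 + 24*y + 5; no integer root y with |y| ≤ 4.
  x = -1: f_y(-1, y) = 3*y**2 + 20*y + 8; no integer root y with |y| ≤ 4.
  x = 0: f_y(0, y) = 3*y**2 + 16*y + 9; no integer root y with |y| ≤ 4.
  x = 1: f_y(1, y) = 3*y**2 + 12*y + 8; no integer root y with |y| ≤ 4.
  x = 2: f_y(2, y) = 3*y**2 + 8*y + 5; vanishes at y ∈ {-1}. (2, -1): f_x = 0, f = 0 — SINGULAR.
  x = 3: f_y(3, y) = 3*y**2 + 4*y; vanishes at y ∈ {0}. (3, 0): f_x = -13 ≠ 0.
  x = 4: f_y(4, y) = 3*y**2 - 7; no integer root y with |y| ≤ 4.
Only singular point on the grid: (2, -1).
Classify: substitute x = 2 + u, y = -1 + v and expand: f = -3*u**3 - u**2*v - 2*u*v**2 + v**3 + v**2.
No constant or linear terms (consistent with a singular point). Quadratic part: v**2. Cubic part: -3*u**3 - u**2*v - 2*u*v**2 + v**3.
The quadratic part v**2 is a perfect square, so there is a single (double) tangent line v = 0, i.e. y = -1. Restricting the cubic part to that line (v = 0) leaves -3*u**3 ≠ 0, so f is not divisible by v and the branch is v² ≈ 3*u**3 to lowest order — this is a cusp.
Classification: cusp.


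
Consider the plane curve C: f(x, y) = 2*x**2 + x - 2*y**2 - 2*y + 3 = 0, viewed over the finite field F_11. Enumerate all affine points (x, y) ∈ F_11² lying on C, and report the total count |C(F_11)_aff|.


Affine F_11-points: {(2, 3), (2, 7), (3, 3), (3, 7), (6, 1), (6, 9), (8, 4), (8, 6), (10, 1), (10, 9)}; count = 10.

For each of the 121 pairs (x, y) ∈ F_11², evaluate f(x, y) mod 11. Record the zeros.
  x = 0: [0↦3, 1↦10, 2↦2, 3↦1, 4↦7, 5↦9, 6↦7, 7↦1, 8↦2, 9↦10, 10↦3]  zeros at y ∈ ∅
  x = 1: [0↦6, 1↦2, 2↦5, 3↦4, 4↦10, 5↦1, 6↦10, 7↦4, 8↦5, 9↦2, 10↦6]  zeros at y ∈ ∅
  x = 2: [0↦2, 1↦9, 2↦1, 3↦0, 4↦6, 5↦8, 6↦6, 7↦0, 8↦1, 9↦9, 10↦2]  zeros at y ∈ {3, 7}
  x = 3: [0↦2, 1↦9, 2↦1, 3↦0, 4↦6, 5↦8, 6↦6, 7↦0, 8↦1, 9↦9, 10↦2]  zeros at y ∈ {3, 7}
  x = 4: [0↦6, 1↦2, 2↦5, 3↦4, 4↦10, 5↦1, 6↦10, 7↦4, 8↦5, 9↦2, 10↦6]  zeros at y ∈ ∅
  x = 5: [0↦3, 1↦10, 2↦2, 3↦1, 4↦7, 5↦9, 6↦7, 7↦1, 8↦2, 9↦10, 10↦3]  zeros at y ∈ ∅
  x = 6: [0↦4, 1↦0, 2↦3, 3↦2, 4↦8, 5↦10, 6↦8, 7↦2, 8↦3, 9↦0, 10↦4]  zeros at y ∈ {1, 9}
  x = 7: [0↦9, 1↦5, 2↦8, 3↦7, 4↦2, 5↦4, 6↦2, 7↦7, 8↦8, 9↦5, 10↦9]  zeros at y ∈ ∅
  x = 8: [0↦7, 1↦3, 2↦6, 3↦5, 4↦0, 5↦2, 6↦0, 7↦5, 8↦6, 9↦3, 10↦7]  zeros at y ∈ {4, 6}
  x = 9: [0↦9, 1↦5, 2↦8, 3↦7, 4↦2, 5↦4, 6↦2, 7↦7, 8↦8, 9↦5, 10↦9]  zeros at y ∈ ∅
  x = 10: [0↦4, 1↦0, 2↦3, 3↦2, 4↦8, 5↦10, 6↦8, 7↦2, 8↦3, 9↦0, 10↦4]  zeros at y ∈ {1, 9}
Collecting zeros: affine points = {(2, 3), (2, 7), (3, 3), (3, 7), (6, 1), (6, 9), (8, 4), (8, 6), (10, 1), (10, 9)}.
Total count |C(F_11)_aff| = 10.


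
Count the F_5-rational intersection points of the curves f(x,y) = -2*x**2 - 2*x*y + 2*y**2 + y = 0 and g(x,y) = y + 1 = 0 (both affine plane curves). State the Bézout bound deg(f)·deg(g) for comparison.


Common zeros: ∅; count = 0; Bézout bound = 2.

deg(f) = 2, deg(g) = 1, so Bézout bound = 2.
Scan x ∈ F_5. For each x, list the y ∈ F_5 with f(x, y) ≡ 0 and those with g(x, y) ≡ 0 (mod 5); the common zeros in that column are the intersection.
  x = 0: f ≡ 0 at y ∈ {0, 2}; g ≡ 0 at y ∈ {4}; common: ∅.
  x = 1: f ≡ 0 at y ∈ ∅; g ≡ 0 at y ∈ {4}; common: ∅.
  x = 2: f ≡ 0 at y ∈ ∅; g ≡ 0 at y ∈ {4}; common: ∅.
  x = 3: f ≡ 0 at y ∈ {2, 3}; g ≡ 0 at y ∈ {4}; common: ∅.
  x = 4: f ≡ 0 at y ∈ {3}; g ≡ 0 at y ∈ {4}; common: ∅.
Collecting: common zeros = ∅, so the count is 0.
Comparison with the Bézout bound: 0 ≤ 2 = deg(f)·deg(g), as expected for curves with no common component (the affine F_5-count falls short of the bound because intersections may lie at infinity, over extension fields, or carry multiplicity).


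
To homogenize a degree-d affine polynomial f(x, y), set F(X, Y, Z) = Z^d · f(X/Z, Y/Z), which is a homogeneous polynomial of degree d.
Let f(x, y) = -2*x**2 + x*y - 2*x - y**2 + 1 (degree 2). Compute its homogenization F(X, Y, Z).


F(X, Y, Z) = -2*X**2 + X*Y - 2*X*Z - Y**2 + Z**2

deg(f) = 2.
Substitute x = X/Z, y = Y/Z into f, then multiply by Z^2.
  monomial -2·x^2·y^0 ↦ -2·X^2·Y^0·Z^0.
  monomial 1·x^1·y^1 ↦ 1·X^1·Y^1·Z^0.
  monomial -2·x^1·y^0 ↦ -2·X^1·Y^0·Z^1.
  monomial -1·x^0·y^2 ↦ -1·X^0·Y^2·Z^0.
  monomial 1·x^0·y^0 ↦ 1·X^0·Y^0·Z^2.
Collecting: F(X, Y, Z) = -2*X**2 + X*Y - 2*X*Z - Y**2 + Z**2.


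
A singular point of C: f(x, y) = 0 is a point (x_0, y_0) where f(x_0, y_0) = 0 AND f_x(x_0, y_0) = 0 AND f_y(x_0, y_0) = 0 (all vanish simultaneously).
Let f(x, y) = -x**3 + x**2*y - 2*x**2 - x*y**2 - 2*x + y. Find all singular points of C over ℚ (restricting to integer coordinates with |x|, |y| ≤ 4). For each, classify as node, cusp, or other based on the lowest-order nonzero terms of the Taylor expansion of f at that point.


Singular points: {(-1, -1)}; classification: cusp.

Compute partial derivatives:
  f_x = -3*x**2 + 2*x*y - 4*x - y**2 - 2.
  f_y = x**2 - 2*x*y + 1.
Scan x_0 ∈ {−4, ..., 4}. For each x_0, f_y(x_0, y) is a polynomial in y; find its integer roots y ∈ {−4, ..., 4}, then test f_x and f at those candidates.
  x = -4: f_y(-4, y) = 8*y + 17; no integer root y with |y| ≤ 4.
  x = -3: f_y(-3, y) = 6*y + 10; no integer root y with |y| ≤ 4.
  x = -2: f_y(-2, y) = 4*y + 5; no integer root y with |y| ≤ 4.
  x = -1: f_y(-1, y) = 2*y + 2; vanishes at y ∈ {-1}. (-1, -1): f_x = 0, f = 0 — SINGULAR.
  x = 0: f_y(0, y) = 1; no integer root y with |y| ≤ 4.
  x = 1: f_y(1, y) = 2 - 2*y; vanishes at y ∈ {1}. (1, 1): f_x = -8 ≠ 0.
  x = 2: f_y(2, y) = 5 - 4*y; no integer root y with |y| ≤ 4.
  x = 3: f_y(3, y) = 10 - 6*y; no integer root y with |y| ≤ 4.
  x = 4: f_y(4, y) = 17 - 8*y; no integer root y with |y| ≤ 4.
Only singular point on the grid: (-1, -1).
Classify: substitute x = -1 + u, y = -1 + v and expand: f = -u**3 + u**2*v - u*v**2 + v**2.
No constant or linear terms (consistent with a singular point). Quadratic part: v**2. Cubic part: -u**3 + u**2*v - u*v**2.
The quadratic part v**2 is a perfect square, so there is a single (double) tangent line v = 0, i.e. y = -1. Restricting the cubic part to that line (v = 0) leaves -u**3 ≠ 0, so f is not divisible by v and the branch is v² ≈ u**3 to lowest order — this is a cusp.
Classification: cusp.


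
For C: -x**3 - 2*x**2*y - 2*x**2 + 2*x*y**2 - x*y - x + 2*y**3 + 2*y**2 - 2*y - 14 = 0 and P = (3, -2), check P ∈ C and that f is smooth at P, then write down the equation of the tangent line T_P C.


Tangent line at P: -6*x - 31*y - 44 = 0.

Step 1: f(3, -2) = 0, so P lies on C.
Step 2: partial derivatives
  f_x(x, y) = -3*x**2 - 4*x*y - 4*x + 2*y**2 - y - 1, f_y(x, y) = -2*x**2 + 4*x*y - x + 6*y**2 + 4*y - 2.
  f_x(P) = -6, f_y(P) = -31 (gradient nonzero, so P is smooth).
Step 3: tangent line at P: -6·(x − 3) + -31·(y − -2) = 0.
Expanding: -6*x - 31*y - 44 = 0.


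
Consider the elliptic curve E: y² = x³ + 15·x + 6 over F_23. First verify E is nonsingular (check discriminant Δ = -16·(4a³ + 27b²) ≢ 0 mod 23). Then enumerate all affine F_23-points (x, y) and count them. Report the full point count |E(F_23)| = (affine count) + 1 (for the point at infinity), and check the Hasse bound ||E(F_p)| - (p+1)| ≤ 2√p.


Affine points = {(0, 11), (0, 12), (3, 3), (3, 20), (6, 6), (6, 17), (10, 11), (10, 12), (13, 11), (13, 12), (14, 4), (14, 19), (15, 8), (15, 15), (16, 8), (16, 15), (18, 6), (18, 17), (20, 7), (20, 16), (22, 6), (22, 17)}; affine count = 22; |E(F_23)| = 23.

Discriminant check: Δ ∝ 4a³ + 27b² = 4·15³ + 27·6² = 4·3375 + 27·36 ≡ 5 (mod 23). Nonzero ⇒ E is nonsingular.
For each x ∈ F_23, compute rhs = x³ + 15·x + 6 mod 23, then count y ∈ F_23 with y² ≡ rhs.
  x = 0: rhs = 6, matching y values: 11, 12 (2 points).
  x = 1: rhs = 22, matching y values: none (0 points).
  x = 2: rhs = 21, matching y values: none (0 points).
  x = 3: rhs = 9, matching y values: 3, 20 (2 points).
  x = 4: rhs = 15, matching y values: none (0 points).
  x = 5: rhs = 22, matching y values: none (0 points).
  x = 6: rhs = 13, matching y values: 6, 17 (2 points).
  x = 7: rhs = 17, matching y values: none (0 points).
  x = 8: rhs = 17, matching y values: none (0 points).
  x = 9: rhs = 19, matching y values: none (0 points).
  x = 10: rhs = 6, matching y values: 11, 12 (2 points).
  x = 11: rhs = 7, matching y values: none (0 points).
  x = 12: rhs = 5, matching y values: none (0 points).
  x = 13: rhs = 6, matching y values: 11, 12 (2 points).
  x = 14: rhs = 16, matching y values: 4, 19 (2 points).
  x = 15: rhs = 18, matching y values: 8, 15 (2 points).
  x = 16: rhs = 18, matching y values: 8, 15 (2 points).
  x = 17: rhs = 22, matching y values: none (0 points).
  x = 18: rhs = 13, matching y values: 6, 17 (2 points).
  x = 19: rhs = 20, matching y values: none (0 points).
  x = 20: rhs = 3, matching y values: 7, 16 (2 points).
  x = 21: rhs = 14, matching y values: none (0 points).
  x = 22: rhs = 13, matching y values: 6, 17 (2 points).
Total affine count: 22.
Full point count |E(F_23)| = 22 + 1 = 23.
Hasse bound: |23 − (23+1)| = |-1| = 1 ≤ 2√23 ≈ 9.5917 ✓.


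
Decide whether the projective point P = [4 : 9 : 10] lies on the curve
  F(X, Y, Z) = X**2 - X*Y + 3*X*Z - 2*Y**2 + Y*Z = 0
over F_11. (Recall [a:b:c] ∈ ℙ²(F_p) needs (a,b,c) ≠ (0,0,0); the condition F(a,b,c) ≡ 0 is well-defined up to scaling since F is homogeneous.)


F(4,9,10) ≡ 6 (mod 11); P is NOT on the curve.

Evaluate F(4, 9, 10) term-by-term (mod 11).
  X**2 ↦ 1·16·1·1 = 16
  -X*Y ↦ -1·4·9·1 = -36
  3*X*Z ↦ 3·4·1·10 = 120
  -2*Y**2 ↦ -2·1·81·1 = -162
  Y*Z ↦ 1·1·9·10 = 90
Sum: F(4, 9, 10) = (16) + (-36) + (120) + (-162) + (90) = 28.
Reducing mod 11: 28 ≡ 6 (mod 11).
Since F(a, b, c) ≡ 6 ≠ 0 (mod 11), P does NOT lie on the curve.


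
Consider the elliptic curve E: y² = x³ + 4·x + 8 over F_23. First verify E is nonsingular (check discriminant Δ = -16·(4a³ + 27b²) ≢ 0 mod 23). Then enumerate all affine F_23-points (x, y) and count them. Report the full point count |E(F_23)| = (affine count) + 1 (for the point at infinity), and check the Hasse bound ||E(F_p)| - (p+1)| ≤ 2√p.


Affine points = {(0, 10), (0, 13), (1, 6), (1, 17), (2, 1), (2, 22), (3, 1), (3, 22), (6, 8), (6, 15), (8, 0), (10, 6), (10, 17), (11, 7), (11, 16), (12, 6), (12, 17), (13, 7), (13, 16), (14, 5), (14, 18), (15, 4), (15, 19), (18, 1), (18, 22), (22, 7), (22, 16)}; affine count = 27; |E(F_23)| = 28.

Discriminant check: Δ ∝ 4a³ + 27b² = 4·4³ + 27·8² = 4·64 + 27·64 ≡ 6 (mod 23). Nonzero ⇒ E is nonsingular.
For each x ∈ F_23, compute rhs = x³ + 4·x + 8 mod 23, then count y ∈ F_23 with y² ≡ rhs.
  x = 0: rhs = 8, matching y values: 10, 13 (2 points).
  x = 1: rhs = 13, matching y values: 6, 17 (2 points).
  x = 2: rhs = 1, matching y values: 1, 22 (2 points).
  x = 3: rhs = 1, matching y values: 1, 22 (2 points).
  x = 4: rhs = 19, matching y values: none (0 points).
  x = 5: rhs = 15, matching y values: none (0 points).
  x = 6: rhs = 18, matching y values: 8, 15 (2 points).
  x = 7: rhs = 11, matching y values: none (0 points).
  x = 8: rhs = 0, matching y values: 0 (1 points).
  x = 9: rhs = 14, matching y values: none (0 points).
  x = 10: rhs = 13, matching y values: 6, 17 (2 points).
  x = 11: rhs = 3, matching y values: 7, 16 (2 points).
  x = 12: rhs = 13, matching y values: 6, 17 (2 points).
  x = 13: rhs = 3, matching y values: 7, 16 (2 points).
  x = 14: rhs = 2, matching y values: 5, 18 (2 points).
  x = 15: rhs = 16, matching y values: 4, 19 (2 points).
  x = 16: rhs = 5, matching y values: none (0 points).
  x = 17: rhs = 21, matching y values: none (0 points).
  x = 18: rhs = 1, matching y values: 1, 22 (2 points).
  x = 19: rhs = 20, matching y values: none (0 points).
  x = 20: rhs = 15, matching y values: none (0 points).
  x = 21: rhs = 15, matching y values: none (0 points).
  x = 22: rhs = 3, matching y values: 7, 16 (2 points).
Total affine count: 27.
Full point count |E(F_23)| = 27 + 1 = 28.
Hasse bound: |28 − (23+1)| = |4| = 4 ≤ 2√23 ≈ 9.5917 ✓.


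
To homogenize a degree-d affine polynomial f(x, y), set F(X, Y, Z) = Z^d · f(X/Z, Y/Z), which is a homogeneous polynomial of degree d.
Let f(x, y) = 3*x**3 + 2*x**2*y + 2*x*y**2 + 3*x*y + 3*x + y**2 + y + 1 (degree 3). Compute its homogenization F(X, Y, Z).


F(X, Y, Z) = 3*X**3 + 2*X**2*Y + 2*X*Y**2 + 3*X*Y*Z + 3*X*Z**2 + Y**2*Z + Y*Z**2 + Z**3

deg(f) = 3.
Substitute x = X/Z, y = Y/Z into f, then multiply by Z^3.
  monomial 3·x^3·y^0 ↦ 3·X^3·Y^0·Z^0.
  monomial 2·x^2·y^1 ↦ 2·X^2·Y^1·Z^0.
  monomial 2·x^1·y^2 ↦ 2·X^1·Y^2·Z^0.
  monomial 3·x^1·y^1 ↦ 3·X^1·Y^1·Z^1.
  monomial 3·x^1·y^0 ↦ 3·X^1·Y^0·Z^2.
  monomial 1·x^0·y^2 ↦ 1·X^0·Y^2·Z^1.
  monomial 1·x^0·y^1 ↦ 1·X^0·Y^1·Z^2.
  monomial 1·x^0·y^0 ↦ 1·X^0·Y^0·Z^3.
Collecting: F(X, Y, Z) = 3*X**3 + 2*X**2*Y + 2*X*Y**2 + 3*X*Y*Z + 3*X*Z**2 + Y**2*Z + Y*Z**2 + Z**3.


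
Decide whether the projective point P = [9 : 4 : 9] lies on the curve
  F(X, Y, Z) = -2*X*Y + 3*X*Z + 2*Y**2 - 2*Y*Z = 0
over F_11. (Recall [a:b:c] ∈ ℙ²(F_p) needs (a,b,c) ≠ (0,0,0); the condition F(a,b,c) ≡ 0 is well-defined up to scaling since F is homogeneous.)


F(9,4,9) ≡ 10 (mod 11); P is NOT on the curve.

Evaluate F(9, 4, 9) term-by-term (mod 11).
  -2*X*Y ↦ -2·9·4·1 = -72
  3*X*Z ↦ 3·9·1·9 = 243
  2*Y**2 ↦ 2·1·16·1 = 32
  -2*Y*Z ↦ -2·1·4·9 = -72
Sum: F(9, 4, 9) = (-72) + (243) + (32) + (-72) = 131.
Reducing mod 11: 131 ≡ 10 (mod 11).
Since F(a, b, c) ≡ 10 ≠ 0 (mod 11), P does NOT lie on the curve.


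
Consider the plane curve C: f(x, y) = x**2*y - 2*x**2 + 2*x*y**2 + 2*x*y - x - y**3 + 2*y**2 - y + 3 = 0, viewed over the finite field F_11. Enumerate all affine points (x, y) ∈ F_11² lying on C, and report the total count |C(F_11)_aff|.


Affine F_11-points: {(0, 4), (0, 5), (1, 0), (2, 9), (4, 0), (4, 3), (4, 7), (6, 3), (6, 5), (6, 6), (7, 9), (8, 4), (9, 6), (9, 7)}; count = 14.

For each of the 121 pairs (x, y) ∈ F_11², evaluate f(x, y) mod 11. Record the zeros.
  x = 0: [0↦3, 1↦3, 2↦1, 3↦2, 4↦0, 5↦0, 6↦7, 7↦4, 8↦7, 9↦10, 10↦7]  zeros at y ∈ {4, 5}
  x = 1: [0↦0, 1↦5, 2↦1, 3↦4, 4↦8, 5↦7, 6↦6, 7↦10, 8↦2, 9↦9, 10↦3]  zeros at y ∈ {0}
  x = 2: [0↦4, 1↦5, 2↦1, 3↦8, 4↦9, 5↦9, 6↦2, 7↦4, 8↦9, 9↦0, 10↦4]  zeros at y ∈ {9}
  x = 3: [0↦4, 1↦3, 2↦1, 3↦3, 4↦3, 5↦6, 6↦6, 7↦8, 8↦6, 9↦5, 10↦10]  zeros at y ∈ ∅
  x = 4: [0↦0, 1↦10, 2↦1, 3↦0, 4↦1, 5↦9, 6↦7, 7↦0, 8↦4, 9↦2, 10↦10]  zeros at y ∈ {0, 3, 7}
  x = 5: [0↦3, 1↦4, 2↦1, 3↦10, 4↦3, 5↦7, 6↦5, 7↦2, 8↦3, 9↦2, 10↦4]  zeros at y ∈ ∅
  x = 6: [0↦2, 1↦7, 2↦1, 3↦0, 4↦9, 5↦0, 6↦0, 7↦3, 8↦3, 9↦5, 10↦3]  zeros at y ∈ {3, 5, 6}
  x = 7: [0↦8, 1↦8, 2↦1, 3↦3, 4↦8, 5↦10, 6↦3, 7↦3, 8↦4, 9↦0, 10↦7]  zeros at y ∈ {9}
  x = 8: [0↦10, 1↦7, 2↦1, 3↦8, 4↦0, 5↦4, 6↦3, 7↦2, 8↦6, 9↦9, 10↦5]  zeros at y ∈ {4}
  x = 9: [0↦8, 1↦4, 2↦1, 3↦4, 4↦7, 5↦4, 6↦0, 7↦0, 8↦9, 9↦10, 10↦8]  zeros at y ∈ {6, 7}
  x = 10: [0↦2, 1↦10, 2↦1, 3↦2, 4↦7, 5↦10, 6↦5, 7↦8, 8↦2, 9↦3, 10↦5]  zeros at y ∈ ∅
Collecting zeros: affine points = {(0, 4), (0, 5), (1, 0), (2, 9), (4, 0), (4, 3), (4, 7), (6, 3), (6, 5), (6, 6), (7, 9), (8, 4), (9, 6), (9, 7)}.
Total count |C(F_11)_aff| = 14.


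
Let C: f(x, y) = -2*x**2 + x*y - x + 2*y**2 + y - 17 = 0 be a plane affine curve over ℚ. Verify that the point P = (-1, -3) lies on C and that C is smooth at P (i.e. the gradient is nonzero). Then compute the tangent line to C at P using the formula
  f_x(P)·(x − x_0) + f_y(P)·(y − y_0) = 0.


Tangent line at P: -12*y - 36 = 0.

Step 1: f(-1, -3) = 0, so P lies on C.
Step 2: partial derivatives
  f_x(x, y) = -4*x + y - 1, f_y(x, y) = x + 4*y + 1.
  f_x(P) = 0, f_y(P) = -12 (gradient nonzero, so P is smooth).
Step 3: tangent line at P: 0·(x − -1) + -12·(y − -3) = 0.
Expanding: -12*y - 36 = 0.


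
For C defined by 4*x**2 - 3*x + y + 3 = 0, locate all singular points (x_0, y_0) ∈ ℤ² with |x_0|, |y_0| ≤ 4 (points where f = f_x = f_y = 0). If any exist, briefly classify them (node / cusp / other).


No singular points in the scanned grid; C is smooth there.

Compute partial derivatives:
  f_x = 8*x - 3.
  f_y = 1.
f_y = 1 is a nonzero constant, so f_y never vanishes: no point (x, y) can satisfy f = f_x = f_y = 0. In particular no (x, y) ∈ {−4, ..., 4}² is singular; the curve is smooth.


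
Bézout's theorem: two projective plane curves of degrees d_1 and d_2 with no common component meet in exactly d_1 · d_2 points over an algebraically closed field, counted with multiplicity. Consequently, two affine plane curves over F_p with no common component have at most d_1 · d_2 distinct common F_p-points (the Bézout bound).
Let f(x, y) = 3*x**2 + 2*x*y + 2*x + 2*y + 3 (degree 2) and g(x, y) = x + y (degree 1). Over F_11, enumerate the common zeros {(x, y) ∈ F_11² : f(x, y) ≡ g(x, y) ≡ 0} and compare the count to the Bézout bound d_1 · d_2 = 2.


Common zeros: ∅; count = 0; Bézout bound = 2.

deg(f) = 2, deg(g) = 1, so Bézout bound = 2.
Scan x ∈ F_11. For each x, list the y ∈ F_11 with f(x, y) ≡ 0 and those with g(x, y) ≡ 0 (mod 11); the common zeros in that column are the intersection.
  x = 0: f ≡ 0 at y ∈ {4}; g ≡ 0 at y ∈ {0}; common: ∅.
  x = 1: f ≡ 0 at y ∈ {9}; g ≡ 0 at y ∈ {10}; common: ∅.
  x = 2: f ≡ 0 at y ∈ {6}; g ≡ 0 at y ∈ {9}; common: ∅.
  x = 3: f ≡ 0 at y ∈ {1}; g ≡ 0 at y ∈ {8}; common: ∅.
  x = 4: f ≡ 0 at y ∈ {4}; g ≡ 0 at y ∈ {7}; common: ∅.
  x = 5: f ≡ 0 at y ∈ {0}; g ≡ 0 at y ∈ {6}; common: ∅.
  x = 6: f ≡ 0 at y ∈ {3}; g ≡ 0 at y ∈ {5}; common: ∅.
  x = 7: f ≡ 0 at y ∈ {9}; g ≡ 0 at y ∈ {4}; common: ∅.
  x = 8: f ≡ 0 at y ∈ {6}; g ≡ 0 at y ∈ {3}; common: ∅.
  x = 9: f ≡ 0 at y ∈ {0}; g ≡ 0 at y ∈ {2}; common: ∅.
  x = 10: f ≡ 0 at y ∈ ∅; g ≡ 0 at y ∈ {1}; common: ∅.
Collecting: common zeros = ∅, so the count is 0.
Comparison with the Bézout bound: 0 ≤ 2 = deg(f)·deg(g), as expected for curves with no common component (the affine F_11-count falls short of the bound because intersections may lie at infinity, over extension fields, or carry multiplicity).


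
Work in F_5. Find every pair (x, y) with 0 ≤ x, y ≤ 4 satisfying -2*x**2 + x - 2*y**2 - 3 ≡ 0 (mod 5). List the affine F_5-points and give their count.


Affine F_5-points: {(0, 1), (0, 4), (3, 1), (3, 4)}; count = 4.

For each of the 25 pairs (x, y) ∈ F_5², evaluate f(x, y) mod 5. Record the zeros.
  x = 0: [0↦2, 1↦0, 2↦4, 3↦4, 4↦0]  zeros at y ∈ {1, 4}
  x = 1: [0↦1, 1↦4, 2↦3, 3↦3, 4↦4]  zeros at y ∈ ∅
  x = 2: [0↦1, 1↦4, 2↦3, 3↦3, 4↦4]  zeros at y ∈ ∅
  x = 3: [0↦2, 1↦0, 2↦4, 3↦4, 4↦0]  zeros at y ∈ {1, 4}
  x = 4: [0↦4, 1↦2, 2↦1, 3↦1, 4↦2]  zeros at y ∈ ∅
Collecting zeros: affine points = {(0, 1), (0, 4), (3, 1), (3, 4)}.
Total count |C(F_5)_aff| = 4.


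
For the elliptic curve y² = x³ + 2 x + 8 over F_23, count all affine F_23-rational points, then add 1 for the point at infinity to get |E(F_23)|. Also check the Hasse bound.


Affine points = {(0, 10), (0, 13), (3, 8), (3, 15), (6, 11), (6, 12), (10, 4), (10, 19), (11, 2), (11, 21), (12, 9), (12, 14), (13, 0), (15, 3), (15, 20)}; affine count = 15; |E(F_23)| = 16.

Discriminant check: Δ ∝ 4a³ + 27b² = 4·2³ + 27·8² = 4·8 + 27·64 ≡ 12 (mod 23). Nonzero ⇒ E is nonsingular.
For each x ∈ F_23, compute rhs = x³ + 2·x + 8 mod 23, then count y ∈ F_23 with y² ≡ rhs.
  x = 0: rhs = 8, matching y values: 10, 13 (2 points).
  x = 1: rhs = 11, matching y values: none (0 points).
  x = 2: rhs = 20, matching y values: none (0 points).
  x = 3: rhs = 18, matching y values: 8, 15 (2 points).
  x = 4: rhs = 11, matching y values: none (0 points).
  x = 5: rhs = 5, matching y values: none (0 points).
  x = 6: rhs = 6, matching y values: 11, 12 (2 points).
  x = 7: rhs = 20, matching y values: none (0 points).
  x = 8: rhs = 7, matching y values: none (0 points).
  x = 9: rhs = 19, matching y values: none (0 points).
  x = 10: rhs = 16, matching y values: 4, 19 (2 points).
  x = 11: rhs = 4, matching y values: 2, 21 (2 points).
  x = 12: rhs = 12, matching y values: 9, 14 (2 points).
  x = 13: rhs = 0, matching y values: 0 (1 points).
  x = 14: rhs = 20, matching y values: none (0 points).
  x = 15: rhs = 9, matching y values: 3, 20 (2 points).
  x = 16: rhs = 19, matching y values: none (0 points).
  x = 17: rhs = 10, matching y values: none (0 points).
  x = 18: rhs = 11, matching y values: none (0 points).
  x = 19: rhs = 5, matching y values: none (0 points).
  x = 20: rhs = 21, matching y values: none (0 points).
  x = 21: rhs = 19, matching y values: none (0 points).
  x = 22: rhs = 5, matching y values: none (0 points).
Total affine count: 15.
Full point count |E(F_23)| = 15 + 1 = 16.
Hasse bound: |16 − (23+1)| = |-8| = 8 ≤ 2√23 ≈ 9.5917 ✓.


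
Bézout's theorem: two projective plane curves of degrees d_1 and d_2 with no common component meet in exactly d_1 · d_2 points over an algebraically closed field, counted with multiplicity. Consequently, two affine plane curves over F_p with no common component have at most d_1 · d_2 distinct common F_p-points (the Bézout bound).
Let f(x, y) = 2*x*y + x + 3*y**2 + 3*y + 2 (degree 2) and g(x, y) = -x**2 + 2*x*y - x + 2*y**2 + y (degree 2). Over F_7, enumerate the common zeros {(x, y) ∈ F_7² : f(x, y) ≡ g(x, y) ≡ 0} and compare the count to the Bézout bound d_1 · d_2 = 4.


Common zeros: ∅; count = 0; Bézout bound = 4.

deg(f) = 2, deg(g) = 2, so Bézout bound = 4.
Scan x ∈ F_7. For each x, list the y ∈ F_7 with f(x, y) ≡ 0 and those with g(x, y) ≡ 0 (mod 7); the common zeros in that column are the intersection.
  x = 0: f ≡ 0 at y ∈ ∅; g ≡ 0 at y ∈ {0, 3}; common: ∅.
  x = 1: f ≡ 0 at y ∈ ∅; g ≡ 0 at y ∈ {4, 5}; common: ∅.
  x = 2: f ≡ 0 at y ∈ {1, 6}; g ≡ 0 at y ∈ ∅; common: ∅.
  x = 3: f ≡ 0 at y ∈ {2}; g ≡ 0 at y ∈ ∅; common: ∅.
  x = 4: f ≡ 0 at y ∈ {4}; g ≡ 0 at y ∈ ∅; common: ∅.
  x = 5: f ≡ 0 at y ∈ {0, 5}; g ≡ 0 at y ∈ {2, 3}; common: ∅.
  x = 6: f ≡ 0 at y ∈ ∅; g ≡ 0 at y ∈ {0, 4}; common: ∅.
Collecting: common zeros = ∅, so the count is 0.
Comparison with the Bézout bound: 0 ≤ 4 = deg(f)·deg(g), as expected for curves with no common component (the affine F_7-count falls short of the bound because intersections may lie at infinity, over extension fields, or carry multiplicity).


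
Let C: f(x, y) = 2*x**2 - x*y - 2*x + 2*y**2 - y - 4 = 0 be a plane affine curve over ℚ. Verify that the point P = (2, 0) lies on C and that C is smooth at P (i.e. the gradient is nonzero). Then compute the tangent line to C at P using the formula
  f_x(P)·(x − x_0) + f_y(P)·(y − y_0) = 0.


Tangent line at P: 6*x - 3*y - 12 = 0.

Step 1: f(2, 0) = 0, so P lies on C.
Step 2: partial derivatives
  f_x(x, y) = 4*x - y - 2, f_y(x, y) = -x + 4*y - 1.
  f_x(P) = 6, f_y(P) = -3 (gradient nonzero, so P is smooth).
Step 3: tangent line at P: 6·(x − 2) + -3·(y − 0) = 0.
Expanding: 6*x - 3*y - 12 = 0.


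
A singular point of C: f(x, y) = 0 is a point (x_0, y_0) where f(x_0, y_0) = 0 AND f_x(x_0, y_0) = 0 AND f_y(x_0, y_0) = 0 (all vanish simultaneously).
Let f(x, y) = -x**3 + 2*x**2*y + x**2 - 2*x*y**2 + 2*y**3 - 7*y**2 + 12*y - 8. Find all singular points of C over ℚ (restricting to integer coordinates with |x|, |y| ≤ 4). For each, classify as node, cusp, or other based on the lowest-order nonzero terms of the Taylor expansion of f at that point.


Singular points: {(2, 2)}; classification: node.

Compute partial derivatives:
  f_x = -3*x**2 + 4*x*y + 2*x - 2*y**2.
  f_y = 2*x**2 - 4*x*y + 6*y**2 - 14*y + 12.
Scan x_0 ∈ {−4, ..., 4}. For each x_0, f_y(x_0, y) is a polynomial in y; find its integer roots y ∈ {−4, ..., 4}, then test f_x and f at those candidates.
  x = -4: f_y(-4, y) = 6*y**2 + 2*y + 44; no integer root y with |y| ≤ 4.
  x = -3: f_y(-3, y) = 6*y**2 - 2*y + 30; no integer root y with |y| ≤ 4.
  x = -2: f_y(-2, y) = 6*y**2 - 6*y + 20; no integer root y with |y| ≤ 4.
  x = -1: f_y(-1, y) = 6*y**2 - 10*y + 14; no integer root y with |y| ≤ 4.
  x = 0: f_y(0, y) = 6*y**2 - 14*y + 12; no integer root y with |y| ≤ 4.
  x = 1: f_y(1, y) = 6*y**2 - 18*y + 14; no integer root y with |y| ≤ 4.
  x = 2: f_y(2, y) = 6*y**2 - 22*y + 20; vanishes at y ∈ {2}. (2, 2): f_x = 0, f = 0 — SINGULAR.
  x = 3: f_y(3, y) = 6*y**2 - 26*y + 30; no integer root y with |y| ≤ 4.
  x = 4: f_y(4, y) = 6*y**2 - 30*y + 44; no integer root y with |y| ≤ 4.
Only singular point on the grid: (2, 2).
Classify: substitute x = 2 + u, y = 2 + v and expand: f = -u**3 + 2*u**2*v - u**2 - 2*u*v**2 + 2*v**3 + v**2.
No constant or linear terms (consistent with a singular point). Quadratic part: -u**2 + v**2. Cubic part: -u**3 + 2*u**2*v - 2*u*v**2 + 2*v**3.
The quadratic part v**2 - u**2 = (v − u)(v + u) splits into two distinct linear factors, so there are two distinct tangent lines y − 2 = ±(x − 2) — this is a node (ordinary double point).
Classification: node.


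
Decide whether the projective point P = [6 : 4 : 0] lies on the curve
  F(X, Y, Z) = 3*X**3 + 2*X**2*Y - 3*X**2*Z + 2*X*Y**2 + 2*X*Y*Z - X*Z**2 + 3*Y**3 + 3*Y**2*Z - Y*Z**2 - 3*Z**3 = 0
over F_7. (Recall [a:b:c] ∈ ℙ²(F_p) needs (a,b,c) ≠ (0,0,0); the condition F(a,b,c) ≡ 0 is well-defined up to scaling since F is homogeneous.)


F(6,4,0) ≡ 4 (mod 7); P is NOT on the curve.

Evaluate F(6, 4, 0) term-by-term (mod 7).
  3*X**3 ↦ 3·216·1·1 = 648
  2*X**2*Y ↦ 2·36·4·1 = 288
  -3*X**2*Z ↦ -3·36·1·0 = 0
  2*X*Y**2 ↦ 2·6·16·1 = 192
  2*X*Y*Z ↦ 2·6·4·0 = 0
  -X*Z**2 ↦ -1·6·1·0 = 0
  3*Y**3 ↦ 3·1·64·1 = 192
  3*Y**2*Z ↦ 3·1·16·0 = 0
  -Y*Z**2 ↦ -1·1·4·0 = 0
  -3*Z**3 ↦ -3·1·1·0 = 0
Sum: F(6, 4, 0) = (648) + (288) + (0) + (192) + (0) + (0) + (192) + (0) + (0) + (0) = 1320.
Reducing mod 7: 1320 ≡ 4 (mod 7).
Since F(a, b, c) ≡ 4 ≠ 0 (mod 7), P does NOT lie on the curve.


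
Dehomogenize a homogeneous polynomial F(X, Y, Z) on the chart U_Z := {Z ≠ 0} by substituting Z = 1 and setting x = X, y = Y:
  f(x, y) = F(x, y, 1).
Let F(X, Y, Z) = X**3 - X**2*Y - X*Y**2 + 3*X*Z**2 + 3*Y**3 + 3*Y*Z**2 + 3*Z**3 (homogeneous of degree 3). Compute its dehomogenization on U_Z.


f(x, y) = x**3 - x**2*y - x*y**2 + 3*x + 3*y**3 + 3*y + 3

On U_Z we set Z = 1. Each monomial c·X^i·Y^j·Z^k in F becomes c·x^i·y^j·1^k = c·x^i·y^j.
Substituting Z = 1: F(X, Y, 1) = x**3 - x**2*y - x*y**2 + 3*x + 3*y**3 + 3*y + 3.
Note: deg(f) ≤ deg(F) = 3; strict inequality happens when F is divisible by Z (lost terms).


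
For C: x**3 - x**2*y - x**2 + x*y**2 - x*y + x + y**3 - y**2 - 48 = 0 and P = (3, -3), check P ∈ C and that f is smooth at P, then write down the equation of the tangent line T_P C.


Tangent line at P: 52*x + 3*y - 147 = 0.

Step 1: f(3, -3) = 0, so P lies on C.
Step 2: partial derivatives
  f_x(x, y) = 3*x**2 - 2*x*y - 2*x + y**2 - y + 1, f_y(x, y) = -x**2 + 2*x*y - x + 3*y**2 - 2*y.
  f_x(P) = 52, f_y(P) = 3 (gradient nonzero, so P is smooth).
Step 3: tangent line at P: 52·(x − 3) + 3·(y − -3) = 0.
Expanding: 52*x + 3*y - 147 = 0.


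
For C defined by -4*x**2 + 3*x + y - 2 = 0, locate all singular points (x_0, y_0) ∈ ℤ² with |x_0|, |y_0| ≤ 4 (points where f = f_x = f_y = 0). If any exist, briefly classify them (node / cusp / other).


No singular points in the scanned grid; C is smooth there.

Compute partial derivatives:
  f_x = 3 - 8*x.
  f_y = 1.
f_y = 1 is a nonzero constant, so f_y never vanishes: no point (x, y) can satisfy f = f_x = f_y = 0. In particular no (x, y) ∈ {−4, ..., 4}² is singular; the curve is smooth.


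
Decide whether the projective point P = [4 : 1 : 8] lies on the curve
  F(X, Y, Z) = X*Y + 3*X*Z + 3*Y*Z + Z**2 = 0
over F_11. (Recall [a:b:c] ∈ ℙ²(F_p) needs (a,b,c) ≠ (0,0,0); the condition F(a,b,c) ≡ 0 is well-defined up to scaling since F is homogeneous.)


F(4,1,8) ≡ 1 (mod 11); P is NOT on the curve.

Evaluate F(4, 1, 8) term-by-term (mod 11).
  X*Y ↦ 1·4·1·1 = 4
  3*X*Z ↦ 3·4·1·8 = 96
  3*Y*Z ↦ 3·1·1·8 = 24
  Z**2 ↦ 1·1·1·64 = 64
Sum: F(4, 1, 8) = (4) + (96) + (24) + (64) = 188.
Reducing mod 11: 188 ≡ 1 (mod 11).
Since F(a, b, c) ≡ 1 ≠ 0 (mod 11), P does NOT lie on the curve.


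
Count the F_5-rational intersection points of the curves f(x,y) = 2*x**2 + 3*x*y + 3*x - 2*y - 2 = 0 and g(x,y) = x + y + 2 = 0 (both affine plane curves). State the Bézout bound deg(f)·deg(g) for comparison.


Common zeros: {(1, 2), (3, 0)}; count = 2; Bézout bound = 2.

deg(f) = 2, deg(g) = 1, so Bézout bound = 2.
Scan x ∈ F_5. For each x, list the y ∈ F_5 with f(x, y) ≡ 0 and those with g(x, y) ≡ 0 (mod 5); the common zeros in that column are the intersection.
  x = 0: f ≡ 0 at y ∈ {4}; g ≡ 0 at y ∈ {3}; common: ∅.
  x = 1: f ≡ 0 at y ∈ {2}; g ≡ 0 at y ∈ {2}; common: {2}.
  x = 2: f ≡ 0 at y ∈ {2}; g ≡ 0 at y ∈ {1}; common: ∅.
  x = 3: f ≡ 0 at y ∈ {0}; g ≡ 0 at y ∈ {0}; common: {0}.
  x = 4: f ≡ 0 at y ∈ ∅; g ≡ 0 at y ∈ {4}; common: ∅.
Collecting: common zeros = {(1, 2), (3, 0)}, so the count is 2.
Comparison with the Bézout bound: 2 ≤ 2 = deg(f)·deg(g), as expected for curves with no common component (the bound is attained).


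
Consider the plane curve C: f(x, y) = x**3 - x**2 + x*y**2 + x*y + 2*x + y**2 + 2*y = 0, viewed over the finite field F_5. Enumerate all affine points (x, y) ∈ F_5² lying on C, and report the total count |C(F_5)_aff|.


Affine F_5-points: {(0, 0), (0, 3), (2, 1), (3, 2), (3, 3), (4, 4)}; count = 6.

For each of the 25 pairs (x, y) ∈ F_5², evaluate f(x, y) mod 5. Record the zeros.
  x = 0: [0↦0, 1↦3, 2↦3, 3↦0, 4↦4]  zeros at y ∈ {0, 3}
  x = 1: [0↦2, 1↦2, 2↦1, 3↦4, 4↦1]  zeros at y ∈ ∅
  x = 2: [0↦3, 1↦0, 2↦3, 3↦2, 4↦2]  zeros at y ∈ {1}
  x = 3: [0↦4, 1↦3, 2↦0, 3↦0, 4↦3]  zeros at y ∈ {2, 3}
  x = 4: [0↦1, 1↦2, 2↦3, 3↦4, 4↦0]  zeros at y ∈ {4}
Collecting zeros: affine points = {(0, 0), (0, 3), (2, 1), (3, 2), (3, 3), (4, 4)}.
Total count |C(F_5)_aff| = 6.


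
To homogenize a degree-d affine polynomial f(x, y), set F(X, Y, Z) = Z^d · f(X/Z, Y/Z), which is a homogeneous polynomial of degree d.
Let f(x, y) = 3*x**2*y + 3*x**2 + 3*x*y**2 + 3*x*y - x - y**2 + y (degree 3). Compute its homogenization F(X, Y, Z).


F(X, Y, Z) = 3*X**2*Y + 3*X**2*Z + 3*X*Y**2 + 3*X*Y*Z - X*Z**2 - Y**2*Z + Y*Z**2

deg(f) = 3.
Substitute x = X/Z, y = Y/Z into f, then multiply by Z^3.
  monomial 3·x^2·y^1 ↦ 3·X^2·Y^1·Z^0.
  monomial 3·x^2·y^0 ↦ 3·X^2·Y^0·Z^1.
  monomial 3·x^1·y^2 ↦ 3·X^1·Y^2·Z^0.
  monomial 3·x^1·y^1 ↦ 3·X^1·Y^1·Z^1.
  monomial -1·x^1·y^0 ↦ -1·X^1·Y^0·Z^2.
  monomial -1·x^0·y^2 ↦ -1·X^0·Y^2·Z^1.
  monomial 1·x^0·y^1 ↦ 1·X^0·Y^1·Z^2.
Collecting: F(X, Y, Z) = 3*X**2*Y + 3*X**2*Z + 3*X*Y**2 + 3*X*Y*Z - X*Z**2 - Y**2*Z + Y*Z**2.


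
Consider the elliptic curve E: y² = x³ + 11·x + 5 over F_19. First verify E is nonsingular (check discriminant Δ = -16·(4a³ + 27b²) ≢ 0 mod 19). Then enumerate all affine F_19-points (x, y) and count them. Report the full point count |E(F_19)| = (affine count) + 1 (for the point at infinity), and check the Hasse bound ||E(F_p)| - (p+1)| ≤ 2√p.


Affine points = {(0, 9), (0, 10), (1, 6), (1, 13), (2, 4), (2, 15), (7, 8), (7, 11), (8, 4), (8, 15), (9, 4), (9, 15), (15, 7), (15, 12)}; affine count = 14; |E(F_19)| = 15.

Discriminant check: Δ ∝ 4a³ + 27b² = 4·11³ + 27·5² = 4·1331 + 27·25 ≡ 14 (mod 19). Nonzero ⇒ E is nonsingular.
For each x ∈ F_19, compute rhs = x³ + 11·x + 5 mod 19, then count y ∈ F_19 with y² ≡ rhs.
  x = 0: rhs = 5, matching y values: 9, 10 (2 points).
  x = 1: rhs = 17, matching y values: 6, 13 (2 points).
  x = 2: rhs = 16, matching y values: 4, 15 (2 points).
  x = 3: rhs = 8, matching y values: none (0 points).
  x = 4: rhs = 18, matching y values: none (0 points).
  x = 5: rhs = 14, matching y values: none (0 points).
  x = 6: rhs = 2, matching y values: none (0 points).
  x = 7: rhs = 7, matching y values: 8, 11 (2 points).
  x = 8: rhs = 16, matching y values: 4, 15 (2 points).
  x = 9: rhs = 16, matching y values: 4, 15 (2 points).
  x = 10: rhs = 13, matching y values: none (0 points).
  x = 11: rhs = 13, matching y values: none (0 points).
  x = 12: rhs = 3, matching y values: none (0 points).
  x = 13: rhs = 8, matching y values: none (0 points).
  x = 14: rhs = 15, matching y values: none (0 points).
  x = 15: rhs = 11, matching y values: 7, 12 (2 points).
  x = 16: rhs = 2, matching y values: none (0 points).
  x = 17: rhs = 13, matching y values: none (0 points).
  x = 18: rhs = 12, matching y values: none (0 points).
Total affine count: 14.
Full point count |E(F_19)| = 14 + 1 = 15.
Hasse bound: |15 − (19+1)| = |-5| = 5 ≤ 2√19 ≈ 8.7178 ✓.
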